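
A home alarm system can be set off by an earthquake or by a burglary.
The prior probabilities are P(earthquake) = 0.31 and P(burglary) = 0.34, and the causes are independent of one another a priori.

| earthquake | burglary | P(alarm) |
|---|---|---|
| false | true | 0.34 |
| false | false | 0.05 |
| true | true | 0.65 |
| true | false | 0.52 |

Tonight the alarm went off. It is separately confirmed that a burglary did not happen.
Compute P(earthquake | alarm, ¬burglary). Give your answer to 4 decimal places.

P(earthquake | alarm, ¬burglary) ≈ 0.8237

Weight on earthquake=true, given the evidence: 0.52*0.31 = 0.161200
Denominator P(alarm | ¬burglary): 0.05*0.69 + 0.52*0.31 = 0.195700
Posterior = 0.161200 / 0.195700 ≈ 0.8237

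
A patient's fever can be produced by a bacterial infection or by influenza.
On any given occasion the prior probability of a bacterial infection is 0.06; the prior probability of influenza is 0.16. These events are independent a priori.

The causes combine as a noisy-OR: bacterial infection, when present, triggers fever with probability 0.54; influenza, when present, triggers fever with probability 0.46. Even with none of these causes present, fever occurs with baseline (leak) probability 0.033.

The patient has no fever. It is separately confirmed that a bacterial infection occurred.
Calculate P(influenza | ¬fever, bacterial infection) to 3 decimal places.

Under noisy-OR, P(fever | causes) = 1 − (1−0.033)·∏(1−qᵢ) over the active causes.
Enumerate both values of influenza and weight by the priors:
  P(¬fever | bacterial infection) = 0.44482·0.84 + 0.240203·0.16
        = 0.373649 + 0.038432 = 0.412081
Keeping only the influenza-present terms gives 0.038432, so
  P(influenza | ¬fever, bacterial infection) = 0.038432 / 0.412081 ≈ 0.093

P(influenza | ¬fever, bacterial infection) ≈ 0.093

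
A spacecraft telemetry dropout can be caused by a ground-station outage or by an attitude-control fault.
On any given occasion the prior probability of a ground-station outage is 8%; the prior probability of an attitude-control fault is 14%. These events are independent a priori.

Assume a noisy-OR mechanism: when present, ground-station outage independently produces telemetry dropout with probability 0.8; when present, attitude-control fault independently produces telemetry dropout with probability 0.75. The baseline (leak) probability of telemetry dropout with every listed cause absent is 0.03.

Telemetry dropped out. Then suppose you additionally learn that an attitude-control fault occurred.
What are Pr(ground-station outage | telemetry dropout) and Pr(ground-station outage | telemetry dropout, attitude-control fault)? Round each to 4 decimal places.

Pr(ground-station outage | telemetry dropout) ≈ 0.3528; Pr(ground-station outage | telemetry dropout, attitude-control fault) ≈ 0.0985

Under noisy-OR, P(telemetry dropout | causes) = 1 − (1−0.03)·∏(1−qᵢ) over the active causes.
Enumerate the 4 (ground-station outage, attitude-control fault) configurations and weight by the priors:
  P(telemetry dropout) = 0.03×0.92×0.86 + 0.7575×0.92×0.14 + 0.806×0.08×0.86 + 0.9515×0.08×0.14
        = 0.023736 + 0.097566 + 0.055453 + 0.010657 = 0.187412
Keeping only the ground-station outage-present terms gives 0.066110, so
  P(ground-station outage | telemetry dropout) = 0.066110 / 0.187412 ≈ 0.3528

Now condition on the additional information:
P(telemetry dropout | attitude-control fault) = 0.7575·0.92 + 0.9515·0.08 = 0.696900 + 0.076120 = 0.773020
Of this, 0.076120 comes from 0.9515·0.08 (the ground-station outage=true cases).
So P(ground-station outage | telemetry dropout, attitude-control fault) = 0.076120/0.773020 ≈ 0.0985.
The drop from 0.3528 to 0.0985 is the explaining-away (discounting) effect.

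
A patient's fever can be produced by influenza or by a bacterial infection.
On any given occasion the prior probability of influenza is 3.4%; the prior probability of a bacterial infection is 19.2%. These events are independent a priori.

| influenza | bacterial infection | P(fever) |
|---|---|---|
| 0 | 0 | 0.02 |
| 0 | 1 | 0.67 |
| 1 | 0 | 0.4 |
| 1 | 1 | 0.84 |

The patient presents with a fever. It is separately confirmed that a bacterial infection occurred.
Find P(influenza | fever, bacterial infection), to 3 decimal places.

P(fever | bacterial infection) = 0.67·0.966 + 0.84·0.034 = 0.647220 + 0.028560 = 0.675780
The influenza-present share is 0.84·0.034 = 0.028560.
So P(influenza | fever, bacterial infection) = 0.028560/0.675780 ≈ 0.042.

P(influenza | fever, bacterial infection) ≈ 0.042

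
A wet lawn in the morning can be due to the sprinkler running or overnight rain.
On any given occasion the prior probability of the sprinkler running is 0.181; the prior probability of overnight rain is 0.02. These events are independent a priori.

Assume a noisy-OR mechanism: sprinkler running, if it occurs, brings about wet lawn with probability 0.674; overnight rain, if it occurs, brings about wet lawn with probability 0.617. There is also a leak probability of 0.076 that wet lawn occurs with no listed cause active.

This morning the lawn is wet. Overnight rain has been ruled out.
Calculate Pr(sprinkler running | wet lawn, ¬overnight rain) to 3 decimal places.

Pr(sprinkler running | wet lawn, ¬overnight rain) ≈ 0.670

Under noisy-OR, P(wet lawn | causes) = 1 − (1−0.076)·∏(1−qᵢ) over the active causes.
For the numerator, keep only sprinkler running=true terms: 0.698776×0.181 = 0.126478
The normalizing constant is 0.076×0.819 + 0.698776×0.181 = 0.188722
Posterior = 0.126478 / 0.188722 ≈ 0.670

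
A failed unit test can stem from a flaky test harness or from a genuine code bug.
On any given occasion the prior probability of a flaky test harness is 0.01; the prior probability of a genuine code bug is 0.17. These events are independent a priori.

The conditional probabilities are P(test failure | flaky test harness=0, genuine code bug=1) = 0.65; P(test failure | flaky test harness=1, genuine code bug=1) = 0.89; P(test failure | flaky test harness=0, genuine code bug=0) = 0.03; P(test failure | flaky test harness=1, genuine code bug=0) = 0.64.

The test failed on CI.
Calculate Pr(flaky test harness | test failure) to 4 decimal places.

By total probability over the 4 (flaky test harness, genuine code bug) configurations:
  P(test failure) = 0.03*0.99*0.83 + 0.65*0.99*0.17 + 0.64*0.01*0.83 + 0.89*0.01*0.17
        = 0.024651 + 0.109395 + 0.005312 + 0.001513 = 0.140871
Keeping only the flaky test harness-present terms gives 0.006825, so
  P(flaky test harness | test failure) = 0.006825 / 0.140871 ≈ 0.0484

Pr(flaky test harness | test failure) ≈ 0.0484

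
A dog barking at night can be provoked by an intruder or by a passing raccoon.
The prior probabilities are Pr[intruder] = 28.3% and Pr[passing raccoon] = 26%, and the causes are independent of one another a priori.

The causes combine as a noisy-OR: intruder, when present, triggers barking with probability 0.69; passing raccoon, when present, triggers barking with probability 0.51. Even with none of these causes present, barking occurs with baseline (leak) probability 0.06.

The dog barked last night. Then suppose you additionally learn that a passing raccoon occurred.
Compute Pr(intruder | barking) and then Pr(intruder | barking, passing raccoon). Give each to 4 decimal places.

Under noisy-OR, P(barking | causes) = 1 − (1−0.06)·∏(1−qᵢ) over the active causes.
By total probability over the 4 (intruder, passing raccoon) configurations:
  P(barking) = 0.06·0.717·0.74 + 0.5394·0.717·0.26 + 0.7086·0.283·0.74 + 0.857214·0.283·0.26
        = 0.031835 + 0.100555 + 0.148395 + 0.063074 = 0.343859
Configurations with intruder contribute 0.211469, so
  P(intruder | barking) = 0.211469 / 0.343859 ≈ 0.6150

With the extra evidence:
Numerator (weight on configurations with intruder): 0.857214*0.283 = 0.242592
The normalizing constant is 0.5394*0.717 + 0.857214*0.283 = 0.629342
Posterior = 0.242592 / 0.629342 ≈ 0.3855

Pr(intruder | barking) ≈ 0.6150; Pr(intruder | barking, passing raccoon) ≈ 0.3855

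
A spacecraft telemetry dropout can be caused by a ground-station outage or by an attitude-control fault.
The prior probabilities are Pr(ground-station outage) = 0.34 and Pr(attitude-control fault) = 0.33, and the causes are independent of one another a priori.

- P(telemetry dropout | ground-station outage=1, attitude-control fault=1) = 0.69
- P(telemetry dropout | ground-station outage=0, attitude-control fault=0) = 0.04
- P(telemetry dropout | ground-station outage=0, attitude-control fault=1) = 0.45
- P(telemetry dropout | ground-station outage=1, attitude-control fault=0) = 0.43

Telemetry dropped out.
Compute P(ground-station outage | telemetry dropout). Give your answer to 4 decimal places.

By total probability over the 4 (ground-station outage, attitude-control fault) configurations:
  P(telemetry dropout) = 0.04·0.66·0.67 + 0.45·0.66·0.33 + 0.43·0.34·0.67 + 0.69·0.34·0.33
        = 0.017688 + 0.098010 + 0.097954 + 0.077418 = 0.291070
Keeping only the ground-station outage-present terms gives 0.175372, so
  P(ground-station outage | telemetry dropout) = 0.175372 / 0.291070 ≈ 0.6025

P(ground-station outage | telemetry dropout) ≈ 0.6025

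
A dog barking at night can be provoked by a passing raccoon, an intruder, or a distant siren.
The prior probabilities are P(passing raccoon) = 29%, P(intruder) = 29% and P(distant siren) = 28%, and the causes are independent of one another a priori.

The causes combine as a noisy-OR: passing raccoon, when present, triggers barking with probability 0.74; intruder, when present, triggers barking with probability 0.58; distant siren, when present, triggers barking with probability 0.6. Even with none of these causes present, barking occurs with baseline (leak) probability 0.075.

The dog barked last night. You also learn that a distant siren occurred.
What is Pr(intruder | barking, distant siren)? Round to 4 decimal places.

Pr(intruder | barking, distant siren) ≈ 0.3358

Under noisy-OR, P(barking | causes) = 1 − (1−0.075)·∏(1−qᵢ) over the active causes.
Sum P(barking|·) weighted by the priors over the 4 (passing raccoon, intruder) configurations:
  P(barking | distant siren) = 0.63×0.71×0.71 + 0.8446×0.71×0.29 + 0.9038×0.29×0.71 + 0.959596×0.29×0.29
        = 0.317583 + 0.173903 + 0.186092 + 0.080702 = 0.758280
Keeping only the intruder-present terms gives 0.254605, so
  P(intruder | barking, distant siren) = 0.254605 / 0.758280 ≈ 0.3358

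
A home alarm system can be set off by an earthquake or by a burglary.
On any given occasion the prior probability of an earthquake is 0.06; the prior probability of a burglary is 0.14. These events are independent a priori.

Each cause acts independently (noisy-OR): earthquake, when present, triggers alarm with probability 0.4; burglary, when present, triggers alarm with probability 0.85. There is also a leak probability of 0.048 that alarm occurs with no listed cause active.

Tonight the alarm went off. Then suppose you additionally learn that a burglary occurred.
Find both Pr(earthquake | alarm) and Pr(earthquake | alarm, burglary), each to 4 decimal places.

Under noisy-OR, P(alarm | causes) = 1 − (1−0.048)·∏(1−qᵢ) over the active causes.
For the numerator, keep only earthquake=true terms: 0.022126 + 0.007680 = 0.029806
The normalizing constant is 0.048*0.94*0.86 + 0.8572*0.94*0.14 + 0.4288*0.06*0.86 + 0.91432*0.06*0.14 = 0.181417
Posterior = 0.029806 / 0.181417 ≈ 0.1643

With the extra evidence:
Enumerate both values of earthquake and weight by the priors:
  P(alarm | burglary) = 0.8572·0.94 + 0.91432·0.06
        = 0.805768 + 0.054859 = 0.860627
Configurations with earthquake contribute 0.054859, so
  P(earthquake | alarm, burglary) = 0.054859 / 0.860627 ≈ 0.0637
Conditioning on burglary lowers the posterior on earthquake: the classic explaining-away effect in a common-effect structure.

Pr(earthquake | alarm) ≈ 0.1643; Pr(earthquake | alarm, burglary) ≈ 0.0637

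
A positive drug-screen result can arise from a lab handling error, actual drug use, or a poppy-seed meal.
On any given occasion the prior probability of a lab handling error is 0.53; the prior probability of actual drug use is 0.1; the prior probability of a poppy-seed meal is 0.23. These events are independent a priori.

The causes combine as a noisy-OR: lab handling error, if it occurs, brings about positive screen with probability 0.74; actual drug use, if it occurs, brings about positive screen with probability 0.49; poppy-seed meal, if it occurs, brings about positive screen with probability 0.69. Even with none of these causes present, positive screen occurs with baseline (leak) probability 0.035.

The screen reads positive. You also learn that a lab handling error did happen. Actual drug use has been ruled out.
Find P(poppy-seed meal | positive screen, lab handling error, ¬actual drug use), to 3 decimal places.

P(poppy-seed meal | positive screen, lab handling error, ¬actual drug use) ≈ 0.269

Under noisy-OR, P(positive screen | causes) = 1 − (1−0.035)·∏(1−qᵢ) over the active causes.
P(positive screen | lab handling error, ¬actual drug use) = 0.7491×0.77 + 0.922221×0.23 = 0.576807 + 0.212111 = 0.788918
Of this, 0.212111 comes from 0.922221×0.23 (the poppy-seed meal=true cases).
P(poppy-seed meal | positive screen, lab handling error, ¬actual drug use) = 0.212111 / 0.788918 ≈ 0.269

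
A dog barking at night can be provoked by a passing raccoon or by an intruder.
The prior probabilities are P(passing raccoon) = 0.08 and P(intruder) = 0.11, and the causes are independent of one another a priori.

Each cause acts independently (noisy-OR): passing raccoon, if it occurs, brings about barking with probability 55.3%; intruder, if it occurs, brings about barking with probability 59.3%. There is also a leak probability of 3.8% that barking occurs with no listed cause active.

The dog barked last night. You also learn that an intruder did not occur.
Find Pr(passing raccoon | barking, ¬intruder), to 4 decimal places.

Under noisy-OR, P(barking | causes) = 1 − (1−0.038)·∏(1−qᵢ) over the active causes.
For the numerator, keep only passing raccoon=true terms: 0.569986·0.08 = 0.045599
Denominator P(barking | ¬intruder): 0.038·0.92 + 0.569986·0.08 = 0.080559
Posterior = 0.045599 / 0.080559 ≈ 0.5660

Pr(passing raccoon | barking, ¬intruder) ≈ 0.5660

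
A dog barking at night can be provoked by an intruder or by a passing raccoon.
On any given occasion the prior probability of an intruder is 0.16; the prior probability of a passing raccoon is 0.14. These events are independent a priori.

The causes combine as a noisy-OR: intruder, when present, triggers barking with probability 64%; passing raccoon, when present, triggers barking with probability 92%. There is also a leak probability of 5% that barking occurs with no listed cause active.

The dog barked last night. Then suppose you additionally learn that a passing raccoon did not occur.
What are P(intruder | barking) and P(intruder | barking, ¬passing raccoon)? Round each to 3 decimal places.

P(intruder | barking) ≈ 0.437; P(intruder | barking, ¬passing raccoon) ≈ 0.715

Under noisy-OR, P(barking | causes) = 1 − (1−0.05)·∏(1−qᵢ) over the active causes.
P(barking) = 0.05×0.84×0.86 + 0.924×0.84×0.14 + 0.658×0.16×0.86 + 0.97264×0.16×0.14 = 0.036120 + 0.108662 + 0.090541 + 0.021787 = 0.257110
The intruder-present share is 0.090541 + 0.021787 = 0.112328.
P(intruder | barking) = 0.112328 / 0.257110 ≈ 0.437

Now also conditioning on passing raccoon≠true:
Numerator (weight on configurations with intruder): 0.658×0.16 = 0.105280
Normalizer over all consistent configurations: 0.05×0.84 + 0.658×0.16 = 0.147280
Posterior = 0.105280 / 0.147280 ≈ 0.715
With passing raccoon excluded, intruder must carry more of the explanatory weight for the barking.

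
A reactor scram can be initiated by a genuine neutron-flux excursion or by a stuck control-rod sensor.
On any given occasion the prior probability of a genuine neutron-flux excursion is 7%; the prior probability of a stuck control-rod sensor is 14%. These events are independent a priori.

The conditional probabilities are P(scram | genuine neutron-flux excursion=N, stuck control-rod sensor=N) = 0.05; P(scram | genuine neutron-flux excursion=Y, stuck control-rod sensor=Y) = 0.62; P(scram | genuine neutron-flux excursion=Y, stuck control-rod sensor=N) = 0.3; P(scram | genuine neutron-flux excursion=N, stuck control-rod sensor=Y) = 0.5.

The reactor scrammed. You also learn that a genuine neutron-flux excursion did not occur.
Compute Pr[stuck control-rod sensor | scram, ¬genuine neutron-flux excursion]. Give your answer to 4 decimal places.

Pr[stuck control-rod sensor | scram, ¬genuine neutron-flux excursion] ≈ 0.6195

Numerator (weight on configurations with stuck control-rod sensor): 0.5·0.14 = 0.070000
The normalizing constant is 0.05·0.86 + 0.5·0.14 = 0.113000
P(stuck control-rod sensor | scram, ¬genuine neutron-flux excursion) = 0.070000/0.113000 ≈ 0.6195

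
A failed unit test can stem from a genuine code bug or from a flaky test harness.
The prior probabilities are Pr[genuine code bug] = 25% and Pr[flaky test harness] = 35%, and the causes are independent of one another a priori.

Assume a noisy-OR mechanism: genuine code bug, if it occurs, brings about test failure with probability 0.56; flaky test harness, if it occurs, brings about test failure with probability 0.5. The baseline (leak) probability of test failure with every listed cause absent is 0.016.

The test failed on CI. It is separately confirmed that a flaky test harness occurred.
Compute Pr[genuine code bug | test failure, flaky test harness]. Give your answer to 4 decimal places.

Pr[genuine code bug | test failure, flaky test harness] ≈ 0.3396

Under noisy-OR, P(test failure | causes) = 1 − (1−0.016)·∏(1−qᵢ) over the active causes.
Enumerate both values of genuine code bug and weight by the priors:
  P(test failure | flaky test harness) = 0.508·0.75 + 0.78352·0.25
        = 0.381000 + 0.195880 = 0.576880
Keeping only the genuine code bug-present terms gives 0.195880, so
  P(genuine code bug | test failure, flaky test harness) = 0.195880 / 0.576880 ≈ 0.3396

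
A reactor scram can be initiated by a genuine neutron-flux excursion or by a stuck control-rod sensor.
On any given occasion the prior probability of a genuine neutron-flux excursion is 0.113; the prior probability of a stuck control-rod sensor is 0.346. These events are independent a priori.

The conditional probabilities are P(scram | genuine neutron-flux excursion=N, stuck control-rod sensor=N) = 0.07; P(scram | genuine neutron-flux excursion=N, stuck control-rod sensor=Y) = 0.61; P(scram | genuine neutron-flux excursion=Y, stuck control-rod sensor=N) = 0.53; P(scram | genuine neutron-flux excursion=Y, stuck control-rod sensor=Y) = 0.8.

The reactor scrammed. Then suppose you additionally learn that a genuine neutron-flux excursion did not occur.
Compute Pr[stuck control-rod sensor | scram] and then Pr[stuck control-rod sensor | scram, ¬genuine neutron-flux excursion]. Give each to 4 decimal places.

Weight on stuck control-rod sensor=true, given the evidence: 0.187210 + 0.031278 = 0.218488
Normalizer over all consistent configurations: 0.07×0.887×0.654 + 0.61×0.887×0.346 + 0.53×0.113×0.654 + 0.8×0.113×0.346 = 0.298263
Posterior = 0.218488 / 0.298263 ≈ 0.7325

Now also conditioning on genuine neutron-flux excursion≠true:
For the numerator, keep only stuck control-rod sensor=true terms: 0.61*0.346 = 0.211060
Normalizer over all consistent configurations: 0.07*0.654 + 0.61*0.346 = 0.256840
Posterior = 0.211060 / 0.256840 ≈ 0.8218
Ruling out genuine neutron-flux excursion raises the posterior on stuck control-rod sensor — the flip side of explaining away.

Pr[stuck control-rod sensor | scram] ≈ 0.7325; Pr[stuck control-rod sensor | scram, ¬genuine neutron-flux excursion] ≈ 0.8218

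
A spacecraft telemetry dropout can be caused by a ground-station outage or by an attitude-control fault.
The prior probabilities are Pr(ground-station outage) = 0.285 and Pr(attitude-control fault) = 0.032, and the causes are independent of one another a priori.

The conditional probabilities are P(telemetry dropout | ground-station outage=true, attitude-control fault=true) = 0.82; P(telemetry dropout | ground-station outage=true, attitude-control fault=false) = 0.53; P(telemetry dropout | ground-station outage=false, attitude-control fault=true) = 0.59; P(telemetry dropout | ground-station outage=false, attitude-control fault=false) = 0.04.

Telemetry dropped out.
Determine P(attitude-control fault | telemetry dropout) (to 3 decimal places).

Numerator (weight on configurations with attitude-control fault): 0.013499 + 0.007478 = 0.020977
Denominator P(telemetry dropout): 0.04*0.715*0.968 + 0.59*0.715*0.032 + 0.53*0.285*0.968 + 0.82*0.285*0.032 = 0.194878
P(attitude-control fault | telemetry dropout) = 0.020977/0.194878 ≈ 0.108

P(attitude-control fault | telemetry dropout) ≈ 0.108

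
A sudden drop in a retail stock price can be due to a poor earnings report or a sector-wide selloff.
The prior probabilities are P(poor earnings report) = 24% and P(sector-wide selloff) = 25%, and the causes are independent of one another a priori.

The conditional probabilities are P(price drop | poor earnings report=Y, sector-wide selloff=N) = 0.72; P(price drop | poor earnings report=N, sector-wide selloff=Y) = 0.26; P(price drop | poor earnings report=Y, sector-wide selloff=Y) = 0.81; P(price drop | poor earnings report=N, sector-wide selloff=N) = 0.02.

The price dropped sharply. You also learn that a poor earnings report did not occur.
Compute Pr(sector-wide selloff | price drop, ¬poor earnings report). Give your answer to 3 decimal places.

P(price drop | ¬poor earnings report) = 0.02*0.75 + 0.26*0.25 = 0.015000 + 0.065000 = 0.080000
Of this, 0.065000 comes from 0.26*0.25 (the sector-wide selloff=true cases).
So P(sector-wide selloff | price drop, ¬poor earnings report) = 0.065000/0.080000 ≈ 0.812.

Pr(sector-wide selloff | price drop, ¬poor earnings report) ≈ 0.812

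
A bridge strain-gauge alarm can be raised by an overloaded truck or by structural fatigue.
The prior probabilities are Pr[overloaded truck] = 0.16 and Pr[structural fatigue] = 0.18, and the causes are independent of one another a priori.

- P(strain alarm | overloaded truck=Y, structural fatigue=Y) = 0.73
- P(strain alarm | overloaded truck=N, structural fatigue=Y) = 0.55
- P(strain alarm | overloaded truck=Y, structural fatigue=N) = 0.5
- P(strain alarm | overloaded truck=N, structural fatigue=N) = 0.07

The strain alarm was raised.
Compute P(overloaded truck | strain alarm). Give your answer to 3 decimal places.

P(overloaded truck | strain alarm) ≈ 0.397

Numerator (weight on configurations with overloaded truck): 0.065600 + 0.021024 = 0.086624
Normalizer over all consistent configurations: 0.07*0.84*0.82 + 0.55*0.84*0.18 + 0.5*0.16*0.82 + 0.73*0.16*0.18 = 0.218000
Posterior = 0.086624 / 0.218000 ≈ 0.397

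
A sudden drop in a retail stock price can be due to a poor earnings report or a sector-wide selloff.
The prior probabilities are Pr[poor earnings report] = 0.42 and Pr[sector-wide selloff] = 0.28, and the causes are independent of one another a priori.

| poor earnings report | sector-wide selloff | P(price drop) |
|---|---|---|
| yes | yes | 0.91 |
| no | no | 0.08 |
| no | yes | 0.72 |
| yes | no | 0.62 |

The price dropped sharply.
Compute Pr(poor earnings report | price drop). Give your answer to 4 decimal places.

For the numerator, keep only poor earnings report=true terms: 0.187488 + 0.107016 = 0.294504
Normalizer over all consistent configurations: 0.08·0.58·0.72 + 0.72·0.58·0.28 + 0.62·0.42·0.72 + 0.91·0.42·0.28 = 0.444840
Posterior = 0.294504 / 0.444840 ≈ 0.6620

Pr(poor earnings report | price drop) ≈ 0.6620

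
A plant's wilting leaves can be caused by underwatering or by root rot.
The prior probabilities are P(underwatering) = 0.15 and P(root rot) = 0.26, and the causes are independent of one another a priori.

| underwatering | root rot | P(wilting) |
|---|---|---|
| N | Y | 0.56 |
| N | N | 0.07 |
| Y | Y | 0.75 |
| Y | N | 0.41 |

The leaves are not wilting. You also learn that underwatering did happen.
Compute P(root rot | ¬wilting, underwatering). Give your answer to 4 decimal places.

P(root rot | ¬wilting, underwatering) ≈ 0.1296

Numerator (weight on configurations with root rot): 0.25*0.26 = 0.065000
Normalizer over all consistent configurations: 0.59*0.74 + 0.25*0.26 = 0.501600
P(root rot | ¬wilting, underwatering) = 0.065000/0.501600 ≈ 0.1296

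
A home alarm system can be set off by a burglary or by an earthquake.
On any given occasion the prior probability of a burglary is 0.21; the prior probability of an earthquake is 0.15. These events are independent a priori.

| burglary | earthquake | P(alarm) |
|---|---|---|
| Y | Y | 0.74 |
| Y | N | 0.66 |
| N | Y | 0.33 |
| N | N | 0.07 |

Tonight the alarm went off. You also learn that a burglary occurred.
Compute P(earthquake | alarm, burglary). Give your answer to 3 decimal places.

Enumerate both values of earthquake and weight by the priors:
  P(alarm | burglary) = 0.66×0.85 + 0.74×0.15
        = 0.561000 + 0.111000 = 0.672000
Keeping only the earthquake-present terms gives 0.111000, so
  P(earthquake | alarm, burglary) = 0.111000 / 0.672000 ≈ 0.165

P(earthquake | alarm, burglary) ≈ 0.165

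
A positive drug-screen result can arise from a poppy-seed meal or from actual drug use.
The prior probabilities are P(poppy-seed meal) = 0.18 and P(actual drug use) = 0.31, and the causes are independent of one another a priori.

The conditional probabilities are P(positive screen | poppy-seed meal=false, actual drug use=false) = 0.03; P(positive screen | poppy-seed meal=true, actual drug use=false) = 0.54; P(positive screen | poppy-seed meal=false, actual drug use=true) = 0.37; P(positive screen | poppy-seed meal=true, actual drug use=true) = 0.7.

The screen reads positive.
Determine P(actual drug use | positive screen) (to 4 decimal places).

P(actual drug use | positive screen) ≈ 0.6130

Enumerate the 4 (poppy-seed meal, actual drug use) configurations and weight by the priors:
  P(positive screen) = 0.03×0.82×0.69 + 0.37×0.82×0.31 + 0.54×0.18×0.69 + 0.7×0.18×0.31
        = 0.016974 + 0.094054 + 0.067068 + 0.039060 = 0.217156
Keeping only the actual drug use-present terms gives 0.133114, so
  P(actual drug use | positive screen) = 0.133114 / 0.217156 ≈ 0.6130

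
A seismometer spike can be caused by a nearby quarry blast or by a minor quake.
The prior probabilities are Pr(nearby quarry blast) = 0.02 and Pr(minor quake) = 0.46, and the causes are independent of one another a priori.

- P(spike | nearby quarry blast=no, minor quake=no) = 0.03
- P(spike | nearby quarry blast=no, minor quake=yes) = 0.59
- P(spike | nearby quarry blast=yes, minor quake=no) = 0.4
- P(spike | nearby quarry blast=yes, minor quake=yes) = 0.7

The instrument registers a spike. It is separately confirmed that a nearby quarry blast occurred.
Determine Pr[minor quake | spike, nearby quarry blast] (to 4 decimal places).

Pr[minor quake | spike, nearby quarry blast] ≈ 0.5985

For the numerator, keep only minor quake=true terms: 0.7·0.46 = 0.322000
Denominator P(spike | nearby quarry blast): 0.4·0.54 + 0.7·0.46 = 0.538000
Posterior = 0.322000 / 0.538000 ≈ 0.5985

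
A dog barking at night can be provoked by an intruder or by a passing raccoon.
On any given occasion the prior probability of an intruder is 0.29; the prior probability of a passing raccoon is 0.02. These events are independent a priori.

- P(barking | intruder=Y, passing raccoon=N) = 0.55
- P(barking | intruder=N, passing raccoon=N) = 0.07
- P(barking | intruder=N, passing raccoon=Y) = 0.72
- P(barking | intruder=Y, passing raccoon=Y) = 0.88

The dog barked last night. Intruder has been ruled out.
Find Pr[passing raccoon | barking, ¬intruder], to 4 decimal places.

Pr[passing raccoon | barking, ¬intruder] ≈ 0.1735

Numerator (weight on configurations with passing raccoon): 0.72×0.02 = 0.014400
Normalizer over all consistent configurations: 0.07×0.98 + 0.72×0.02 = 0.083000
P(passing raccoon | barking, ¬intruder) = 0.014400/0.083000 ≈ 0.1735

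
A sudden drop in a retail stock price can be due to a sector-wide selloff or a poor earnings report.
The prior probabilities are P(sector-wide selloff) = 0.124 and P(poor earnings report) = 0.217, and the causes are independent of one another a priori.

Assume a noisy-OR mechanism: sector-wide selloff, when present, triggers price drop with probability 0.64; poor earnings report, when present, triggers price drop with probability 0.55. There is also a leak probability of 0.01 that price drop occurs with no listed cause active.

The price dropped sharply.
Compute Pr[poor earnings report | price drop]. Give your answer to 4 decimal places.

Pr[poor earnings report | price drop] ≈ 0.6486

Under noisy-OR, P(price drop | causes) = 1 − (1−0.01)·∏(1−qᵢ) over the active causes.
Enumerate the 4 (sector-wide selloff, poor earnings report) configurations and weight by the priors:
  P(price drop) = 0.01×0.876×0.783 + 0.5545×0.876×0.217 + 0.6436×0.124×0.783 + 0.83962×0.124×0.217
        = 0.006859 + 0.105406 + 0.062488 + 0.022592 = 0.197345
The terms with poor earnings report present sum to 0.127998, so
  P(poor earnings report | price drop) = 0.127998 / 0.197345 ≈ 0.6486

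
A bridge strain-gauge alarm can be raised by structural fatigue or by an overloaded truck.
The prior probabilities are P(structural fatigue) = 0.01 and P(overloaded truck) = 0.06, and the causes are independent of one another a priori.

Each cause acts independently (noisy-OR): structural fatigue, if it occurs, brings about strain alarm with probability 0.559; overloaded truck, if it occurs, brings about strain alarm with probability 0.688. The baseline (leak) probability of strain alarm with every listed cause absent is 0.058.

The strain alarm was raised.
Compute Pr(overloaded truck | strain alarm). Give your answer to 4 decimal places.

Pr(overloaded truck | strain alarm) ≈ 0.4166

Under noisy-OR, P(strain alarm | causes) = 1 − (1−0.058)·∏(1−qᵢ) over the active causes.
P(strain alarm) = 0.058·0.99·0.94 + 0.706096·0.99·0.06 + 0.584578·0.01·0.94 + 0.870388·0.01·0.06 = 0.053975 + 0.041942 + 0.005495 + 0.000522 = 0.101934
The overloaded truck-present share is 0.041942 + 0.000522 = 0.042464.
P(overloaded truck | strain alarm) = 0.042464 / 0.101934 ≈ 0.4166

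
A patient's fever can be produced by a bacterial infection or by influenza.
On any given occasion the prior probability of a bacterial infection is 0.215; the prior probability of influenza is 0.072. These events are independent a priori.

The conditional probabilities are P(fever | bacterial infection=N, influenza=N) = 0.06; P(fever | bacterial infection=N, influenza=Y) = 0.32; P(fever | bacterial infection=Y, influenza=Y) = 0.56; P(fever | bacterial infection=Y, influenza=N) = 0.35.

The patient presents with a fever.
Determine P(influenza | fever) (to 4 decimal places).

P(influenza | fever) ≈ 0.1907

By total probability over the 4 (bacterial infection, influenza) configurations:
  P(fever) = 0.06*0.785*0.928 + 0.32*0.785*0.072 + 0.35*0.215*0.928 + 0.56*0.215*0.072
        = 0.043709 + 0.018086 + 0.069832 + 0.008669 = 0.140296
Keeping only the influenza-present terms gives 0.026755, so
  P(influenza | fever) = 0.026755 / 0.140296 ≈ 0.1907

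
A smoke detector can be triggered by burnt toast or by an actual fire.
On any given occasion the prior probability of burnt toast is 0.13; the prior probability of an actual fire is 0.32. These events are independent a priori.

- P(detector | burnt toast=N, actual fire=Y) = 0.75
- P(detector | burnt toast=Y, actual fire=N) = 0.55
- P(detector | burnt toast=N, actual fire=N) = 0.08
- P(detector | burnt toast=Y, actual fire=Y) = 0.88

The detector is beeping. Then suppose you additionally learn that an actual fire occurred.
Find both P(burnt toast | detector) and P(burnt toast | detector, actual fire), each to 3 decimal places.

P(burnt toast | detector) ≈ 0.250; P(burnt toast | detector, actual fire) ≈ 0.149

P(detector) = 0.08×0.87×0.68 + 0.75×0.87×0.32 + 0.55×0.13×0.68 + 0.88×0.13×0.32 = 0.047328 + 0.208800 + 0.048620 + 0.036608 = 0.341356
Restricting to configurations with burnt toast present: 0.048620 + 0.036608 = 0.085228.
Hence the posterior is 0.085228/0.341356 ≈ 0.250.

Now also conditioning on actual fire=true:
Enumerate both values of burnt toast and weight by the priors:
  P(detector | actual fire) = 0.75*0.87 + 0.88*0.13
        = 0.652500 + 0.114400 = 0.766900
Keeping only the burnt toast-present terms gives 0.114400, so
  P(burnt toast | detector, actual fire) = 0.114400 / 0.766900 ≈ 0.149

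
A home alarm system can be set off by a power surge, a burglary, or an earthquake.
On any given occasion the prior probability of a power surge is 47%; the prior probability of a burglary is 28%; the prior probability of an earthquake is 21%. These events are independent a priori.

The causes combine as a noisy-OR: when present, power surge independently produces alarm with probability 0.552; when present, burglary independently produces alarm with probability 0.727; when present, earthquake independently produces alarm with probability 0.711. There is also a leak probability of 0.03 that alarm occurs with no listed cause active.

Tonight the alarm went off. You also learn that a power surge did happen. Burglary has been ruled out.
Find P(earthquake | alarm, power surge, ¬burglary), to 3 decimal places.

P(earthquake | alarm, power surge, ¬burglary) ≈ 0.291

Under noisy-OR, P(alarm | causes) = 1 − (1−0.03)·∏(1−qᵢ) over the active causes.
P(alarm | power surge, ¬burglary) = 0.56544×0.79 + 0.874412×0.21 = 0.446698 + 0.183627 = 0.630325
The earthquake-present share is 0.874412×0.21 = 0.183627.
Hence the posterior is 0.183627/0.630325 ≈ 0.291.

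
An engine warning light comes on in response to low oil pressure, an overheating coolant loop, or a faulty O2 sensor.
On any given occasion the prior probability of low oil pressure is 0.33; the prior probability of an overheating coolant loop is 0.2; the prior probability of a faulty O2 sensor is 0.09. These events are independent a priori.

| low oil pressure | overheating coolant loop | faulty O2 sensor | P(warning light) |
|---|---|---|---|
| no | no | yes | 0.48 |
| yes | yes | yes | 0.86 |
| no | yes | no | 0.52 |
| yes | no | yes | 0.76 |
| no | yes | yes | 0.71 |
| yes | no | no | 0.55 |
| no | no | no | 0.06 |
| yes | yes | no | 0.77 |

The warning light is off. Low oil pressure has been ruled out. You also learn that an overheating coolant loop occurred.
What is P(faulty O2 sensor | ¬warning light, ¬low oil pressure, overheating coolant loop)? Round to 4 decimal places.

P(faulty O2 sensor | ¬warning light, ¬low oil pressure, overheating coolant loop) ≈ 0.0564

Sum P(¬warning light|·) weighted by the priors over both values of faulty O2 sensor:
  P(¬warning light | ¬low oil pressure, overheating coolant loop) = 0.48*0.91 + 0.29*0.09
        = 0.436800 + 0.026100 = 0.462900
The terms with faulty O2 sensor present sum to 0.026100, so
  P(faulty O2 sensor | ¬warning light, ¬low oil pressure, overheating coolant loop) = 0.026100 / 0.462900 ≈ 0.0564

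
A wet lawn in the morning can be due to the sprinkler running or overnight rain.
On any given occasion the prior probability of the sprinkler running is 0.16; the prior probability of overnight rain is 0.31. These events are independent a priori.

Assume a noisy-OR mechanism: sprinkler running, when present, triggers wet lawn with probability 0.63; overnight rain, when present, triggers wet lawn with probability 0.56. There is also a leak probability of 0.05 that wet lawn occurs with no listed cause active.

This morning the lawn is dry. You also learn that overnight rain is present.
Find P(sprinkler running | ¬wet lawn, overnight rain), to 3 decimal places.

Under noisy-OR, P(wet lawn | causes) = 1 − (1−0.05)·∏(1−qᵢ) over the active causes.
P(¬wet lawn | overnight rain) = 0.418*0.84 + 0.15466*0.16 = 0.351120 + 0.024746 = 0.375866
Of this, 0.024746 comes from 0.15466*0.16 (the sprinkler running=true cases).
So P(sprinkler running | ¬wet lawn, overnight rain) = 0.024746/0.375866 ≈ 0.066.

P(sprinkler running | ¬wet lawn, overnight rain) ≈ 0.066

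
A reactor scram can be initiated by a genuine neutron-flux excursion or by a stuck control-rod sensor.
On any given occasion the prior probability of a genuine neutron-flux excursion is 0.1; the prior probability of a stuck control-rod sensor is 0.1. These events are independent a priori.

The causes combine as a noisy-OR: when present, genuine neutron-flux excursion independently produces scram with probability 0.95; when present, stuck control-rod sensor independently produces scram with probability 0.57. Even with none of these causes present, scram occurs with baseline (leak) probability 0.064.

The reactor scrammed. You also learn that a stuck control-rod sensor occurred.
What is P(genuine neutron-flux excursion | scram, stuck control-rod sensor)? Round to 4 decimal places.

Under noisy-OR, P(scram | causes) = 1 − (1−0.064)·∏(1−qᵢ) over the active causes.
For the numerator, keep only genuine neutron-flux excursion=true terms: 0.979876*0.1 = 0.097988
The normalizing constant is 0.59752*0.9 + 0.979876*0.1 = 0.635756
Posterior = 0.097988 / 0.635756 ≈ 0.1541

P(genuine neutron-flux excursion | scram, stuck control-rod sensor) ≈ 0.1541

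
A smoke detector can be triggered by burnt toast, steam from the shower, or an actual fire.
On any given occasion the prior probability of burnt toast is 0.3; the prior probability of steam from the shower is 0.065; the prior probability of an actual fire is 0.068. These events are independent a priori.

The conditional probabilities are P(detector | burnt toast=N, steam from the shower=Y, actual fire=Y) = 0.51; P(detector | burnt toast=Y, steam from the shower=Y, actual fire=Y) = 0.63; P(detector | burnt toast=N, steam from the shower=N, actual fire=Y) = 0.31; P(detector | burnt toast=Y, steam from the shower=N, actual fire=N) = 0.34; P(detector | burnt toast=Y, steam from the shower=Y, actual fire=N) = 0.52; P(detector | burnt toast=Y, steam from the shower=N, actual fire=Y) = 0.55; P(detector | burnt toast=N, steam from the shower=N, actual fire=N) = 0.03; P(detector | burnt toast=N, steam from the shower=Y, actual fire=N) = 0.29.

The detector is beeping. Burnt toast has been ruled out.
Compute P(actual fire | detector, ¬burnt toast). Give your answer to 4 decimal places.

P(actual fire | detector, ¬burnt toast) ≈ 0.3344

P(detector | ¬burnt toast) = 0.03×0.935×0.932 + 0.31×0.935×0.068 + 0.29×0.065×0.932 + 0.51×0.065×0.068 = 0.026143 + 0.019710 + 0.017568 + 0.002254 = 0.065675
Restricting to configurations with actual fire present: 0.019710 + 0.002254 = 0.021964.
Hence the posterior is 0.021964/0.065675 ≈ 0.3344.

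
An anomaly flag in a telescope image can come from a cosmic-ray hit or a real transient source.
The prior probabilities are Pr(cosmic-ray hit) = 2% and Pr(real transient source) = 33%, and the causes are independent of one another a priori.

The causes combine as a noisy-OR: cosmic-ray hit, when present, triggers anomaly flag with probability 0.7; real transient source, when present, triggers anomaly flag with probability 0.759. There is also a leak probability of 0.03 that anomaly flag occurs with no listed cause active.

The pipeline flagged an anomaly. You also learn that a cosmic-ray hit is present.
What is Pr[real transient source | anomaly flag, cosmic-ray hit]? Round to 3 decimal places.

Under noisy-OR, P(anomaly flag | causes) = 1 − (1−0.03)·∏(1−qᵢ) over the active causes.
Sum P(anomaly flag|·) weighted by the priors over both values of real transient source:
  P(anomaly flag | cosmic-ray hit) = 0.709×0.67 + 0.929869×0.33
        = 0.475030 + 0.306857 = 0.781887
The terms with real transient source present sum to 0.306857, so
  P(real transient source | anomaly flag, cosmic-ray hit) = 0.306857 / 0.781887 ≈ 0.392

Pr[real transient source | anomaly flag, cosmic-ray hit] ≈ 0.392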